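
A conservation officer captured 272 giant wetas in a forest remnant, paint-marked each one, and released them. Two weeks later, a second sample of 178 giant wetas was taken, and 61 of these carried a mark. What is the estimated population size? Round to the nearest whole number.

N ≈ 794

The marked fraction in the recapture sample should equal the marked fraction in the population: 61/178 = 272/N.
N = (272 × 178) / 61 = 48416 / 61 ≈ 793.7 → 794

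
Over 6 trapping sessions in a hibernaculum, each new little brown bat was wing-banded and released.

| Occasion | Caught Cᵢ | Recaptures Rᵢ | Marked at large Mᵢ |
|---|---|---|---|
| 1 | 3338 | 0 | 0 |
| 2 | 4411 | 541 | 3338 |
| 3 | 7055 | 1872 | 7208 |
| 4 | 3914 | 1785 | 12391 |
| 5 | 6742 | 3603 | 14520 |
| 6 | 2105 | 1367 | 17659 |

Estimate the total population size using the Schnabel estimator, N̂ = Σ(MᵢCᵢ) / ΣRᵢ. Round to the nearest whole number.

N ≈ 27,175

Σ MᵢCᵢ = 0·3338 + 3338·4411 + 7208·7055 + 12391·3914 + 14520·6742 + 17659·2105 = 0 + 14723918 + 50852440 + 48498374 + 97893840 + 37172195 = 249140767
Σ Rᵢ = 0 + 541 + 1872 + 1785 + 3603 + 1367 = 9168
N̂ = 249140767 / 9168 ≈ 27175.0 → 27175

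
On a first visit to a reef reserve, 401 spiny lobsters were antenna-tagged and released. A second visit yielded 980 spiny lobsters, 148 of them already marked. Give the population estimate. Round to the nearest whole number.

N ≈ 2655

The marked fraction in the recapture sample should equal the marked fraction in the population: 148/980 = 401/N.
N = (401 × 980) / 148 = 392980 / 148 ≈ 2655.3 → 2655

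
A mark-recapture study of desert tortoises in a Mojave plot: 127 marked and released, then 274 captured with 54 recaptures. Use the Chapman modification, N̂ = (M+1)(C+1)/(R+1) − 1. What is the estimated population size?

N̂ = (127+1)(274+1)/(54+1) − 1 = 128·275/55 − 1
= 35200/55 − 1 = 640 − 1 = 639

N = 639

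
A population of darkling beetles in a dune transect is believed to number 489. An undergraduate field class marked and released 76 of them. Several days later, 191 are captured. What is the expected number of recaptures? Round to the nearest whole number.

expected recaptures ≈ 30

Expected recaptures E[R] = M·C / N.
E[R] = 76 × 191 / 489 = 14516 / 489 ≈ 29.7 → 30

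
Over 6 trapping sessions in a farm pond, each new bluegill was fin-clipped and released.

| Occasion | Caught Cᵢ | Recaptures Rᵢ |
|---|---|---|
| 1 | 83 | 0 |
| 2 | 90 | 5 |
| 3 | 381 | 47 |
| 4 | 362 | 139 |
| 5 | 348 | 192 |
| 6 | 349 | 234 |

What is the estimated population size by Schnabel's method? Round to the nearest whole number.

N ≈ 1318

Marked at large before each occasion: Mᵢ = Σⱼ<ᵢ (Cⱼ − Rⱼ) → M1=0, M2=83, M3=168, M4=502, M5=725, M6=881
Σ MᵢCᵢ = 0·83 + 83·90 + 168·381 + 502·362 + 725·348 + 881·349 = 0 + 7470 + 64008 + 181724 + 252300 + 307469 = 812971
Σ Rᵢ = 0 + 5 + 47 + 139 + 192 + 234 = 617
N̂ = 812971 / 617 ≈ 1317.6 → 1318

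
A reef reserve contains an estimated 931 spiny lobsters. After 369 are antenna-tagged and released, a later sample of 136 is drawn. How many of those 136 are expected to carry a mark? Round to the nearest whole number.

Expected recaptures E[R] = M·C / N.
E[R] = 369 × 136 / 931 = 50184 / 931 ≈ 53.9 → 54

expected recaptures ≈ 54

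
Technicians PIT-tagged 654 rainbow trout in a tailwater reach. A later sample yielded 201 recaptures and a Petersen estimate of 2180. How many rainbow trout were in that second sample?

From N = M·C/R: C = N·R / M = 2180·201 / 654 = 438180 / 654 = 670.

C = 670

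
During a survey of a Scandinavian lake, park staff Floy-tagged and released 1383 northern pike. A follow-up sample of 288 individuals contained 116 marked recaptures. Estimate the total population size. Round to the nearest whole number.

N ≈ 3434

The marked fraction in the recapture sample should equal the marked fraction in the population: 116/288 = 1383/N.
N = (1383 × 288) / 116 = 398304 / 116 ≈ 3433.7 → 3434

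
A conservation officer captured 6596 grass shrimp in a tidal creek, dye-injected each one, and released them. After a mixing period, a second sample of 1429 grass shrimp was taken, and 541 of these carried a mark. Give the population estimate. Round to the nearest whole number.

The marked fraction in the recapture sample should equal the marked fraction in the population: 541/1429 = 6596/N.
N = (6596 × 1429) / 541 = 9425684 / 541 ≈ 17422.7 → 17423

N ≈ 17,423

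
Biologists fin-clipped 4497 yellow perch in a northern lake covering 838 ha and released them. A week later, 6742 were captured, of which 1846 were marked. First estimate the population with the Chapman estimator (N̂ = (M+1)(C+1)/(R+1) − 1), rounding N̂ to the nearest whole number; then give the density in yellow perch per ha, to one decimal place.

density ≈ 19.6 yellow perch per ha

N̂ = 4498·6743/1847 − 1 = 30330014/1847 − 1 ≈ 16420.2 → 16420
Density = N̂ / area = 16420 / 838 ≈ 19.59 → 19.6 per ha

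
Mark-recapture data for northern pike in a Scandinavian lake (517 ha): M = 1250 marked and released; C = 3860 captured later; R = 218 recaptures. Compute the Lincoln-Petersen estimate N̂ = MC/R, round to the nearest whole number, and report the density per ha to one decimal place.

density ≈ 42.8 northern pike per ha

N̂ = 1250·3860/218 = 4825000/218 ≈ 22133.0 → 22133
Density = N̂ / area = 22133 / 517 ≈ 42.81 → 42.8 per ha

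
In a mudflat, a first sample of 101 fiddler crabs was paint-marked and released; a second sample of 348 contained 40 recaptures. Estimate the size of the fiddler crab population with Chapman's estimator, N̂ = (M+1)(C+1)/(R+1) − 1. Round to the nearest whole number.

N̂ = (101+1)(348+1)/(40+1) − 1 = 102·349/41 − 1
= 35598/41 − 1 ≈ 868.2 − 1 ≈ 867.2 → 867

N ≈ 867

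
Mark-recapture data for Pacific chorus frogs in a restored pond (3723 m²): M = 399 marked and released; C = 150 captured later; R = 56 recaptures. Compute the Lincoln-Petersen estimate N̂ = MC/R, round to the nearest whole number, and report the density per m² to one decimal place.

density ≈ 0.3 Pacific chorus frogs per m²

N̂ = 399·150/56 = 59850/56 ≈ 1068.8 → 1069
Density = N̂ / area = 1069 / 3723 ≈ 0.29 → 0.3 per m²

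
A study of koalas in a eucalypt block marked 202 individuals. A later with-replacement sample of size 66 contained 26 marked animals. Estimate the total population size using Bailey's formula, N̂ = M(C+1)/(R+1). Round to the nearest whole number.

N̂ = 202·(66+1)/(26+1) = 202·67/27 = 13534/27 ≈ 501.3 → 501

N ≈ 501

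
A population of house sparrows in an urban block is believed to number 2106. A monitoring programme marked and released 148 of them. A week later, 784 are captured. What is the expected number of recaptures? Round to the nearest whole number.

Expected recaptures E[R] = M·C / N.
E[R] = 148 × 784 / 2106 = 116032 / 2106 ≈ 55.1 → 55

expected recaptures ≈ 55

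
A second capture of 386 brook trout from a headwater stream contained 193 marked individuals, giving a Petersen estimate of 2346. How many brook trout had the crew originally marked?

M = 1173

From N = M·C/R: M = N·R / C = 2346·193 / 386 = 452778 / 386 = 1173.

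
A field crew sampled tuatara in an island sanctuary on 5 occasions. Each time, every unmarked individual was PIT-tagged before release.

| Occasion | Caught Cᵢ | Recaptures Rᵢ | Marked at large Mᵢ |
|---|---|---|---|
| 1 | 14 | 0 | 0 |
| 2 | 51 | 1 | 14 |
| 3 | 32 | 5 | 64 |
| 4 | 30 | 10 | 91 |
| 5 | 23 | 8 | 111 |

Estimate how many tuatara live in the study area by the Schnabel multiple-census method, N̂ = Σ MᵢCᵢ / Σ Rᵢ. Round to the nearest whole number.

N ≈ 335

Σ MᵢCᵢ = 0·14 + 14·51 + 64·32 + 91·30 + 111·23 = 0 + 714 + 2048 + 2730 + 2553 = 8045
Σ Rᵢ = 0 + 1 + 5 + 10 + 8 = 24
N̂ = 8045 / 24 ≈ 335.2 → 335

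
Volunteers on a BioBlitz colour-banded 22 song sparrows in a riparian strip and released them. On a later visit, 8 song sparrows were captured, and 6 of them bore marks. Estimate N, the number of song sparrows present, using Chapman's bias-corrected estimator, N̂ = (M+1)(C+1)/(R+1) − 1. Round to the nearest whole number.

N̂ = (22+1)(8+1)/(6+1) − 1 = 23·9/7 − 1
= 207/7 − 1 ≈ 29.6 − 1 ≈ 28.6 → 29

N ≈ 29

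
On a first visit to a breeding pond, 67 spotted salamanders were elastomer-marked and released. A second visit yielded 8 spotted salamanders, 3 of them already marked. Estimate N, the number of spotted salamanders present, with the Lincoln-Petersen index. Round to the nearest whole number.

Lincoln-Petersen assumes M/N = R/C, so N = M·C / R.
N = (67 × 8) / 3 = 536 / 3 ≈ 178.7 → 179

N ≈ 179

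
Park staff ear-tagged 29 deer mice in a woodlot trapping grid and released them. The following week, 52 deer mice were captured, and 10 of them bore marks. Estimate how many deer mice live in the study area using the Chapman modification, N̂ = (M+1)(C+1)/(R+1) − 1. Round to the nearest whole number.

N ≈ 144

N̂ = (29+1)(52+1)/(10+1) − 1 = 30·53/11 − 1
= 1590/11 − 1 ≈ 144.5 − 1 ≈ 143.5 → 144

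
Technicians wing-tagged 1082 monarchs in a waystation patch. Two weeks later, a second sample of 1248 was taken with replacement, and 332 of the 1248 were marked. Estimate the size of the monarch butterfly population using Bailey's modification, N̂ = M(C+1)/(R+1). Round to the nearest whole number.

N̂ = 1082·(1248+1)/(332+1) = 1082·1249/333 = 1351418/333 ≈ 4058.3 → 4058

N ≈ 4058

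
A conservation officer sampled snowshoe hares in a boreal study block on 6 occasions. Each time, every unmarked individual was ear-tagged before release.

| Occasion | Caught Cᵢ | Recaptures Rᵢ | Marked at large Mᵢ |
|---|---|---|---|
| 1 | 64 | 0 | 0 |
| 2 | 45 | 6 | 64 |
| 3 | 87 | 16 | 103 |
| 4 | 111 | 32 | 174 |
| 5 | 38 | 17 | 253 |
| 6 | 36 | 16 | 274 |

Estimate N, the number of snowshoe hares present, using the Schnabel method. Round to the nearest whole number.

N ≈ 582

Σ MᵢCᵢ = 0·64 + 64·45 + 103·87 + 174·111 + 253·38 + 274·36 = 0 + 2880 + 8961 + 19314 + 9614 + 9864 = 50633
Σ Rᵢ = 0 + 6 + 16 + 32 + 17 + 16 = 87
N̂ = 50633 / 87 ≈ 582.0 → 582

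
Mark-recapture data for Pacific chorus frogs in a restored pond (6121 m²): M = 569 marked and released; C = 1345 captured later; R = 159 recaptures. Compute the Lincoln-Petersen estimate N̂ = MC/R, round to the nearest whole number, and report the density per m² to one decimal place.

density ≈ 0.8 Pacific chorus frogs per m²

N̂ = 569·1345/159 = 765305/159 ≈ 4813.2 → 4813
Density = N̂ / area = 4813 / 6121 ≈ 0.79 → 0.8 per m²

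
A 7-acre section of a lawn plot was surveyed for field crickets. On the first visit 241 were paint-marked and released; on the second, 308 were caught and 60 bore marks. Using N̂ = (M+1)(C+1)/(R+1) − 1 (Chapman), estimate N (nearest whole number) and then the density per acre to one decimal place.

N̂ = 242·309/61 − 1 = 74778/61 − 1 ≈ 1224.9 → 1225
Density = N̂ / area = 1225 / 7 = 175.0 per acre

density ≈ 175.0 field crickets per acre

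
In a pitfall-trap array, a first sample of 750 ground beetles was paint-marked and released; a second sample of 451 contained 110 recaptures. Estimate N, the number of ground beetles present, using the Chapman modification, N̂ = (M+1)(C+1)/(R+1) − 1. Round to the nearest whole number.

N ≈ 3057

N̂ = (750+1)(451+1)/(110+1) − 1 = 751·452/111 − 1
= 339452/111 − 1 ≈ 3058.1 − 1 ≈ 3057.1 → 3057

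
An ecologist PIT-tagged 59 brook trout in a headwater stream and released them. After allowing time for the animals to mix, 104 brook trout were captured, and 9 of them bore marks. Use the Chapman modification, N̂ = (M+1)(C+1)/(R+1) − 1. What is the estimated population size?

N̂ = (59+1)(104+1)/(9+1) − 1 = 60·105/10 − 1
= 6300/10 − 1 = 630 − 1 = 629

N = 629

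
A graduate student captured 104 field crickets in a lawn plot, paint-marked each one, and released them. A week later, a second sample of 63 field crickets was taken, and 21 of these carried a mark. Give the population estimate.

N = (104 × 63) / 21 = 6552 / 21 = 312

N = 312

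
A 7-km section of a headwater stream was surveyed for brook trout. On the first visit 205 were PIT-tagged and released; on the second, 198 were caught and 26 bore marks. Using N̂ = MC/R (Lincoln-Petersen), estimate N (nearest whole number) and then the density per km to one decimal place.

density ≈ 223.0 brook trout per km

N̂ = 205·198/26 = 40590/26 ≈ 1561.2 → 1561
Density = N̂ / area = 1561 / 7 = 223.0 per km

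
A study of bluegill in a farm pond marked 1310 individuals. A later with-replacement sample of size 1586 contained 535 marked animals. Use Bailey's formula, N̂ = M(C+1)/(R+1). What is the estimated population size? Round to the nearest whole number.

N̂ = 1310·(1586+1)/(535+1) = 1310·1587/536 = 2078970/536 ≈ 3878.7 → 3879

N ≈ 3879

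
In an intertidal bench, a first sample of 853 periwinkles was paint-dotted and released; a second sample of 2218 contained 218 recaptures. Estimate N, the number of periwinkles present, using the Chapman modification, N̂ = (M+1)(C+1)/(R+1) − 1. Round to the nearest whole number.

N ≈ 8652

N̂ = (853+1)(2218+1)/(218+1) − 1 = 854·2219/219 − 1
= 1895026/219 − 1 ≈ 8653.1 − 1 ≈ 8652.1 → 8652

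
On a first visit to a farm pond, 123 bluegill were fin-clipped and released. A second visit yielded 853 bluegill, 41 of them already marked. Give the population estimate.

N = (123 × 853) / 41 = 104919 / 41 = 2559

N = 2559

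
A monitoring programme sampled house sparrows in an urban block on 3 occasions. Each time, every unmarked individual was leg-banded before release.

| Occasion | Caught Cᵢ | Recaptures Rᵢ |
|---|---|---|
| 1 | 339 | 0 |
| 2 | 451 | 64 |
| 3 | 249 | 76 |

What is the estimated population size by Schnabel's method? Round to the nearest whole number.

N ≈ 2383

Marked at large before each occasion: Mᵢ = Σⱼ<ᵢ (Cⱼ − Rⱼ) → M1=0, M2=339, M3=726
Σ MᵢCᵢ = 0·339 + 339·451 + 726·249 = 0 + 152889 + 180774 = 333663
Σ Rᵢ = 0 + 64 + 76 = 140
N̂ = 333663 / 140 ≈ 2383.3 → 2383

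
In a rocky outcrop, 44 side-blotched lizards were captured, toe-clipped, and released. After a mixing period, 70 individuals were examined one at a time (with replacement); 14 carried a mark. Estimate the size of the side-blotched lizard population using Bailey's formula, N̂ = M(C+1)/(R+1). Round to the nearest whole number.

N ≈ 208

N̂ = 44·(70+1)/(14+1) = 44·71/15 = 3124/15 ≈ 208.3 → 208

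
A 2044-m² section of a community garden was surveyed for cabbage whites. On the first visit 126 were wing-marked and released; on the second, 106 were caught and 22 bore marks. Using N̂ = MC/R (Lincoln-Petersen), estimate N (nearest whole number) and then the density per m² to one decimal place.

N̂ = 126·106/22 = 13356/22 ≈ 607.1 → 607
Density = N̂ / area = 607 / 2044 ≈ 0.30 → 0.3 per m²

density ≈ 0.3 cabbage whites per m²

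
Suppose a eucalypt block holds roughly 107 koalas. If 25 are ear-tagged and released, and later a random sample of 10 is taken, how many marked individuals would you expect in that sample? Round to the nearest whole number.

expected recaptures ≈ 2

Expected recaptures E[R] = M·C / N.
E[R] = 25 × 10 / 107 = 250 / 107 ≈ 2.3 → 2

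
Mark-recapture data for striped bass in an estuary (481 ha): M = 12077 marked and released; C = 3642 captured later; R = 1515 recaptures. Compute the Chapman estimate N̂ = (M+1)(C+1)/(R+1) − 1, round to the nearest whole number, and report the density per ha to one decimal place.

density ≈ 60.3 striped bass per ha

N̂ = 12078·3643/1516 − 1 = 44000154/1516 − 1 ≈ 29022.8 → 29023
Density = N̂ / area = 29023 / 481 ≈ 60.34 → 60.3 per ha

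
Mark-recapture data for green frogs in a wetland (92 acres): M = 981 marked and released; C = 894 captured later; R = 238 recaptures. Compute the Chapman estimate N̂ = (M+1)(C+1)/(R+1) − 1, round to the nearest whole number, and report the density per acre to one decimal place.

density ≈ 40.0 green frogs per acre

N̂ = 982·895/239 − 1 = 878890/239 − 1 ≈ 3676.4 → 3676
Density = N̂ / area = 3676 / 92 ≈ 39.96 → 40.0 per acre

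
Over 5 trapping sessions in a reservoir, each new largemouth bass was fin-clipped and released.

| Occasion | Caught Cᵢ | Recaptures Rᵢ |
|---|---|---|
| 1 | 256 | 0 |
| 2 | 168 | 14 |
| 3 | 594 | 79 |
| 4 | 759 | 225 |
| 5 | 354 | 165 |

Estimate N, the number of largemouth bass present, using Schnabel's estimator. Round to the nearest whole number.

Marked at large before each occasion: Mᵢ = Σⱼ<ᵢ (Cⱼ − Rⱼ) → M1=0, M2=256, M3=410, M4=925, M5=1459
Σ MᵢCᵢ = 0·256 + 256·168 + 410·594 + 925·759 + 1459·354 = 0 + 43008 + 243540 + 702075 + 516486 = 1505109
Σ Rᵢ = 0 + 14 + 79 + 225 + 165 = 483
N̂ = 1505109 / 483 ≈ 3116.2 → 3116

N ≈ 3116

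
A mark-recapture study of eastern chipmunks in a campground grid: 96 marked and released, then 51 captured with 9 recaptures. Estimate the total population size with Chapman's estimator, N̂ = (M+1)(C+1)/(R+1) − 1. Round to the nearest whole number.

N̂ = (96+1)(51+1)/(9+1) − 1 = 97·52/10 − 1
= 5044/10 − 1 ≈ 504.4 − 1 ≈ 503.4 → 503

N ≈ 503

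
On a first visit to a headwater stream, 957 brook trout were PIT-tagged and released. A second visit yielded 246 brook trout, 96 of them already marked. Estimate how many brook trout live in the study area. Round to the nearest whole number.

N ≈ 2452

N = (957 × 246) / 96 = 235422 / 96 ≈ 2452.3 → 2452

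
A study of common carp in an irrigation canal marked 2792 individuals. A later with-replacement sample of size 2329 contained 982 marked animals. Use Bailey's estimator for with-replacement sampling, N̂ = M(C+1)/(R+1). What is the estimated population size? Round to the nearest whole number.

N ≈ 6618

N̂ = 2792·(2329+1)/(982+1) = 2792·2330/983 = 6505360/983 ≈ 6617.9 → 6618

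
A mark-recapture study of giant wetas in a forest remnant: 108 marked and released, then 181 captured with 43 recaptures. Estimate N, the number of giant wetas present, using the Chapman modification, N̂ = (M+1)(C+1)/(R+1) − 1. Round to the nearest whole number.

N ≈ 450

N̂ = (108+1)(181+1)/(43+1) − 1 = 109·182/44 − 1
= 19838/44 − 1 ≈ 450.9 − 1 ≈ 449.9 → 450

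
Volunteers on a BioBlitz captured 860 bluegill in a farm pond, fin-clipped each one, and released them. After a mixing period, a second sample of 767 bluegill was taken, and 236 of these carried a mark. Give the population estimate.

N = 2795

If marked individuals mix randomly, R/C ≈ M/N, giving N ≈ M·C/R.
N = (860 × 767) / 236 = 659620 / 236 = 2795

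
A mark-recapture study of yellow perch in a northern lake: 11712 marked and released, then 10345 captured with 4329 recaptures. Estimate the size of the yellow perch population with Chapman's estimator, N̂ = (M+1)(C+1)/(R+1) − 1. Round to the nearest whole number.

N ≈ 27,986

N̂ = (11712+1)(10345+1)/(4329+1) − 1 = 11713·10346/4330 − 1
= 121182698/4330 − 1 ≈ 27986.8 − 1 ≈ 27985.8 → 27986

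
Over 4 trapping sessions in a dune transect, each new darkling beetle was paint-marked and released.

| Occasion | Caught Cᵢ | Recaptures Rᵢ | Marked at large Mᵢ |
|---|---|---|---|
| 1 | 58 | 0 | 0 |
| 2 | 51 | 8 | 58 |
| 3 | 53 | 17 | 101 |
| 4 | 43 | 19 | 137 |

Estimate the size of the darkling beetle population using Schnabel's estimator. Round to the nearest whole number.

N ≈ 323

Σ MᵢCᵢ = 0·58 + 58·51 + 101·53 + 137·43 = 0 + 2958 + 5353 + 5891 = 14202
Σ Rᵢ = 0 + 8 + 17 + 19 = 44
N̂ = 14202 / 44 ≈ 322.8 → 323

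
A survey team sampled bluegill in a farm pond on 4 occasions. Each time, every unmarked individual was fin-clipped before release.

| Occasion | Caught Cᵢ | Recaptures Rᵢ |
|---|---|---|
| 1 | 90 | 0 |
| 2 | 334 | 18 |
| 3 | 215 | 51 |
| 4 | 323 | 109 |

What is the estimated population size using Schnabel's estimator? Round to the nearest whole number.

Marked at large before each occasion: Mᵢ = Σⱼ<ᵢ (Cⱼ − Rⱼ) → M1=0, M2=90, M3=406, M4=570
Σ MᵢCᵢ = 0·90 + 90·334 + 406·215 + 570·323 = 0 + 30060 + 87290 + 184110 = 301460
Σ Rᵢ = 0 + 18 + 51 + 109 = 178
N̂ = 301460 / 178 ≈ 1693.6 → 1694

N ≈ 1694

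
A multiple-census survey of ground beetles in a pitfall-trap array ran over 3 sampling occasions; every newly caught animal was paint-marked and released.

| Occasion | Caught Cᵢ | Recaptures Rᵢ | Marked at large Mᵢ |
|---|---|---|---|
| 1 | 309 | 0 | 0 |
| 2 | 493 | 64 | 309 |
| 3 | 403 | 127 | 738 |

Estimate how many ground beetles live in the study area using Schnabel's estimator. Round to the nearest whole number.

N ≈ 2355

Σ MᵢCᵢ = 0·309 + 309·493 + 738·403 = 0 + 152337 + 297414 = 449751
Σ Rᵢ = 0 + 64 + 127 = 191
N̂ = 449751 / 191 ≈ 2354.7 → 2355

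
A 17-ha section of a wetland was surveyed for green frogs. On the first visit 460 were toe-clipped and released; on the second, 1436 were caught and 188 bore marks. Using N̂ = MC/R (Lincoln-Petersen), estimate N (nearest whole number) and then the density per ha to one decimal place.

density ≈ 206.7 green frogs per ha

N̂ = 460·1436/188 = 660560/188 ≈ 3513.6 → 3514
Density = N̂ / area = 3514 / 17 ≈ 206.71 → 206.7 per ha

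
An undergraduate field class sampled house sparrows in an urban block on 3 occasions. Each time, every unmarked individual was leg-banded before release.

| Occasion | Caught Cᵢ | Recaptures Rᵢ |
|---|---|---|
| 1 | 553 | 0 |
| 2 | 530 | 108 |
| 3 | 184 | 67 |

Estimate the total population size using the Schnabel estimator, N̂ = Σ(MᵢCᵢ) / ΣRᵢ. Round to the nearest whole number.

Marked at large before each occasion: Mᵢ = Σⱼ<ᵢ (Cⱼ − Rⱼ) → M1=0, M2=553, M3=975
Σ MᵢCᵢ = 0·553 + 553·530 + 975·184 = 0 + 293090 + 179400 = 472490
Σ Rᵢ = 0 + 108 + 67 = 175
N̂ = 472490 / 175 ≈ 2699.9 → 2700

N ≈ 2700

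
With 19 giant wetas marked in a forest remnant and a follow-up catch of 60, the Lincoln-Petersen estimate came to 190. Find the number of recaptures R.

R = 6

From N = M·C/R: R = M·C / N = 19·60 / 190 = 1140 / 190 = 6.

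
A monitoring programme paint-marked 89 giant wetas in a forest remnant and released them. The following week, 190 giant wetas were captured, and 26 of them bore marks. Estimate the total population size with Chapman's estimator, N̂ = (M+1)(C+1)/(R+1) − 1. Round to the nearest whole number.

N̂ = (89+1)(190+1)/(26+1) − 1 = 90·191/27 − 1
= 17190/27 − 1 ≈ 636.7 − 1 ≈ 635.7 → 636

N ≈ 636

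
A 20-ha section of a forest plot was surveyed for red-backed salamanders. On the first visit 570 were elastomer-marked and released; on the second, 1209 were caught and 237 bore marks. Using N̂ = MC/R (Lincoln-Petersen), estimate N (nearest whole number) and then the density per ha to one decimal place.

density ≈ 145.4 red-backed salamanders per ha

N̂ = 570·1209/237 = 689130/237 ≈ 2907.7 → 2908
Density = N̂ / area = 2908 / 20 ≈ 145.40 → 145.4 per ha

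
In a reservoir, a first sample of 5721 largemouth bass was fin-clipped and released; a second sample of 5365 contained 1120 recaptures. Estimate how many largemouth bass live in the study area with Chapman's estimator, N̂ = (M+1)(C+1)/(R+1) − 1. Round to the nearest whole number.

N̂ = (5721+1)(5365+1)/(1120+1) − 1 = 5722·5366/1121 − 1
= 30704252/1121 − 1 ≈ 27390.1 − 1 ≈ 27389.1 → 27389

N ≈ 27,389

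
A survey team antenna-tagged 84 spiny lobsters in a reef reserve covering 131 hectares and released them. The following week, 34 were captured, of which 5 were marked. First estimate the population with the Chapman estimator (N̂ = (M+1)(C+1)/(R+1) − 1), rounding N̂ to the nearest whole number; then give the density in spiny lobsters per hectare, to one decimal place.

density ≈ 3.8 spiny lobsters per hectare

N̂ = 85·35/6 − 1 = 2975/6 − 1 ≈ 494.8 → 495
Density = N̂ / area = 495 / 131 ≈ 3.78 → 3.8 per hectare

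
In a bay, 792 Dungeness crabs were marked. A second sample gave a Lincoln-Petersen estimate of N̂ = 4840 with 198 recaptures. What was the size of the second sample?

C = 1210

From N = M·C/R: C = N·R / M = 4840·198 / 792 = 958320 / 792 = 1210.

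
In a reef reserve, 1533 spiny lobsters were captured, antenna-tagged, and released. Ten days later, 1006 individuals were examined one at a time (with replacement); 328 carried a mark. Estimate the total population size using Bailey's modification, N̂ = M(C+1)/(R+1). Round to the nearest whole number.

N ≈ 4692

N̂ = 1533·(1006+1)/(328+1) = 1533·1007/329 = 1543731/329 ≈ 4692.2 → 4692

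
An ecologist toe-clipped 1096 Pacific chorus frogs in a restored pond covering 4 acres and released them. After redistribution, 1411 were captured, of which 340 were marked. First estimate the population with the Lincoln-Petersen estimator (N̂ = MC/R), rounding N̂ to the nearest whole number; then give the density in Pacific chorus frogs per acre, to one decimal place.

N̂ = 1096·1411/340 = 1546456/340 ≈ 4548.4 → 4548
Density = N̂ / area = 4548 / 4 = 1137.0 per acre

density ≈ 1137.0 Pacific chorus frogs per acre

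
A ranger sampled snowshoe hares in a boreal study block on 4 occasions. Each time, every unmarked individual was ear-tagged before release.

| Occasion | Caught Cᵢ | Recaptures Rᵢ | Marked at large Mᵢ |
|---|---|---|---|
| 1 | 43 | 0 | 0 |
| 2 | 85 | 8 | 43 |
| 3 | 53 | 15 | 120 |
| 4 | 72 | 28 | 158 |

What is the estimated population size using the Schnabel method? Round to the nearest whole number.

N ≈ 419

Σ MᵢCᵢ = 0·43 + 43·85 + 120·53 + 158·72 = 0 + 3655 + 6360 + 11376 = 21391
Σ Rᵢ = 0 + 8 + 15 + 28 = 51
N̂ = 21391 / 51 ≈ 419.4 → 419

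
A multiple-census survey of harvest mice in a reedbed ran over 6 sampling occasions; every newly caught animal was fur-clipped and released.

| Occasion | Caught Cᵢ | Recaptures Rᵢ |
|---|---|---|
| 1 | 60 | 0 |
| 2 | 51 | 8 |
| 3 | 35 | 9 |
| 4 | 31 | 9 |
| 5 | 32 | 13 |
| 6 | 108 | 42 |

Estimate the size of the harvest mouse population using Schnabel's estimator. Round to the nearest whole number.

N ≈ 418

Marked at large before each occasion: Mᵢ = Σⱼ<ᵢ (Cⱼ − Rⱼ) → M1=0, M2=60, M3=103, M4=129, M5=151, M6=170
Σ MᵢCᵢ = 0·60 + 60·51 + 103·35 + 129·31 + 151·32 + 170·108 = 0 + 3060 + 3605 + 3999 + 4832 + 18360 = 33856
Σ Rᵢ = 0 + 8 + 9 + 9 + 13 + 42 = 81
N̂ = 33856 / 81 ≈ 418.0 → 418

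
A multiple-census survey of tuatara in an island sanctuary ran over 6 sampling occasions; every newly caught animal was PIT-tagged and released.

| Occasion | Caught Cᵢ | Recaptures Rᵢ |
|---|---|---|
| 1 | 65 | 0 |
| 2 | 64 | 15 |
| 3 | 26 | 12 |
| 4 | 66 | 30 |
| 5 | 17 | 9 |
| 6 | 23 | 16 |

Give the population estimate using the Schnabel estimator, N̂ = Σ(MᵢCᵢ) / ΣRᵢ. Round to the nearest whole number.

Marked at large before each occasion: Mᵢ = Σⱼ<ᵢ (Cⱼ − Rⱼ) → M1=0, M2=65, M3=114, M4=128, M5=164, M6=172
Σ MᵢCᵢ = 0·65 + 65·64 + 114·26 + 128·66 + 164·17 + 172·23 = 0 + 4160 + 2964 + 8448 + 2788 + 3956 = 22316
Σ Rᵢ = 0 + 15 + 12 + 30 + 9 + 16 = 82
N̂ = 22316 / 82 ≈ 272.1 → 272

N ≈ 272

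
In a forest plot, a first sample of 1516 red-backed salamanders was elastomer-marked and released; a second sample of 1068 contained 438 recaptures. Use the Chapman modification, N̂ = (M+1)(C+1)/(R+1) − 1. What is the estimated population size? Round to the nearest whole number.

N ≈ 3693

N̂ = (1516+1)(1068+1)/(438+1) − 1 = 1517·1069/439 − 1
= 1621673/439 − 1 ≈ 3694.0 − 1 ≈ 3693.0 → 3693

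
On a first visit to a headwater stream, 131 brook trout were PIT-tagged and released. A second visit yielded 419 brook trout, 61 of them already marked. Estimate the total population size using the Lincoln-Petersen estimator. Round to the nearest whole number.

N ≈ 900

N = (131 × 419) / 61 = 54889 / 61 ≈ 899.8 → 900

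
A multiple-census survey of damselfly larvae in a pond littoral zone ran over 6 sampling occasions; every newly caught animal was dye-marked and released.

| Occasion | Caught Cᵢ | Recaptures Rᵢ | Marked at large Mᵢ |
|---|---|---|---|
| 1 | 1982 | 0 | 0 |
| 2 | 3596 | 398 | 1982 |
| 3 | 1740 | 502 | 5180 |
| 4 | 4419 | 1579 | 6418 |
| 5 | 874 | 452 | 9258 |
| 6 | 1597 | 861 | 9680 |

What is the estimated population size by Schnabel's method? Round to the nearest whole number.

N ≈ 17,946

Σ MᵢCᵢ = 0·1982 + 1982·3596 + 5180·1740 + 6418·4419 + 9258·874 + 9680·1597 = 0 + 7127272 + 9013200 + 28361142 + 8091492 + 15458960 = 68052066
Σ Rᵢ = 0 + 398 + 502 + 1579 + 452 + 861 = 3792
N̂ = 68052066 / 3792 ≈ 17946.2 → 17946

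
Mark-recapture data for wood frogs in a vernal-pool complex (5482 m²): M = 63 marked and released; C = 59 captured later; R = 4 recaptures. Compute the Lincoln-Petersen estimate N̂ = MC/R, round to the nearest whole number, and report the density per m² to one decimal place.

N̂ = 63·59/4 = 3717/4 ≈ 929.2 → 929
Density = N̂ / area = 929 / 5482 ≈ 0.17 → 0.2 per m²

density ≈ 0.2 wood frogs per m²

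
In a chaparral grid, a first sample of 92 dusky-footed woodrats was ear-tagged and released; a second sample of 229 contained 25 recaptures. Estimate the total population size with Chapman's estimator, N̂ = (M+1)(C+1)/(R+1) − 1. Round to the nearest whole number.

N ≈ 822

N̂ = (92+1)(229+1)/(25+1) − 1 = 93·230/26 − 1
= 21390/26 − 1 ≈ 822.7 − 1 ≈ 821.7 → 822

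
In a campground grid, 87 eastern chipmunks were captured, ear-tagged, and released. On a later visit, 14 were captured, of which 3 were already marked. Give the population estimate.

N = (87 × 14) / 3 = 1218 / 3 = 406

N = 406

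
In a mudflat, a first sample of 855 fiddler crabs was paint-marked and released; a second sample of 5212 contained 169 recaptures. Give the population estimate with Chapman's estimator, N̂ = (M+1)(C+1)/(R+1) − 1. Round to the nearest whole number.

N ≈ 26,248

N̂ = (855+1)(5212+1)/(169+1) − 1 = 856·5213/170 − 1
= 4462328/170 − 1 ≈ 26249.0 − 1 ≈ 26248.0 → 26248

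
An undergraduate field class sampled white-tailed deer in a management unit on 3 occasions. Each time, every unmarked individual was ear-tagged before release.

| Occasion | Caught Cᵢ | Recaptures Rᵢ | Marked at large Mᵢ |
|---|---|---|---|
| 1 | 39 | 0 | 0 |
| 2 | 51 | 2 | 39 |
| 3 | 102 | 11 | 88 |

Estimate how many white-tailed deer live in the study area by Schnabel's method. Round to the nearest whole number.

Σ MᵢCᵢ = 0·39 + 39·51 + 88·102 = 0 + 1989 + 8976 = 10965
Σ Rᵢ = 0 + 2 + 11 = 13
N̂ = 10965 / 13 ≈ 843.46 → 843

N ≈ 843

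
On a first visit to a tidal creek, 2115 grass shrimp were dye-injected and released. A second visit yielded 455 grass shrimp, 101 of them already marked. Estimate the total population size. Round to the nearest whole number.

N = (2115 × 455) / 101 = 962325 / 101 ≈ 9528.0 → 9528

N ≈ 9528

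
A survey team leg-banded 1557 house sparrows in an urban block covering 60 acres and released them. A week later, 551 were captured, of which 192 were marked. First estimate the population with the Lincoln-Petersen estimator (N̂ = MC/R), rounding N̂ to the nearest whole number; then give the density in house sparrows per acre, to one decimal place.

N̂ = 1557·551/192 = 857907/192 ≈ 4468.3 → 4468
Density = N̂ / area = 4468 / 60 ≈ 74.47 → 74.5 per acre

density ≈ 74.5 house sparrows per acre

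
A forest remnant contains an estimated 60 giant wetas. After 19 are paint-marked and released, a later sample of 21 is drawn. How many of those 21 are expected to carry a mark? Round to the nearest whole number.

The marked fraction of the population is 19/60, so in a sample of 21 expect C·(M/N) marked.
E[R] = 19 × 21 / 60 = 399 / 60 ≈ 6.7 → 7

expected recaptures ≈ 7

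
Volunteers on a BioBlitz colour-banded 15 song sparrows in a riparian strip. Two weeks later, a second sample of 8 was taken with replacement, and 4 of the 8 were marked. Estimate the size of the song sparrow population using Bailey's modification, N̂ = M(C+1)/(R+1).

N̂ = 15·(8+1)/(4+1) = 15·9/5 = 135/5 = 27

N = 27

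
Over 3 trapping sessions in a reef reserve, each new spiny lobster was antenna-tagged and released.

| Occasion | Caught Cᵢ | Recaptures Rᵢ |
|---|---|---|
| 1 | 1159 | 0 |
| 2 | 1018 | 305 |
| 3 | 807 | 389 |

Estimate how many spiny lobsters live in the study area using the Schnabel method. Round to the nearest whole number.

Marked at large before each occasion: Mᵢ = Σⱼ<ᵢ (Cⱼ − Rⱼ) → M1=0, M2=1159, M3=1872
Σ MᵢCᵢ = 0·1159 + 1159·1018 + 1872·807 = 0 + 1179862 + 1510704 = 2690566
Σ Rᵢ = 0 + 305 + 389 = 694
N̂ = 2690566 / 694 ≈ 3876.9 → 3877

N ≈ 3877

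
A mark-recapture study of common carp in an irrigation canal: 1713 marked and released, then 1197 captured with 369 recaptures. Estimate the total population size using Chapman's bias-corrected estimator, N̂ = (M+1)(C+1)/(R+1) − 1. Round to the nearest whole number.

N̂ = (1713+1)(1197+1)/(369+1) − 1 = 1714·1198/370 − 1
= 2053372/370 − 1 ≈ 5549.7 − 1 ≈ 5548.7 → 5549

N ≈ 5549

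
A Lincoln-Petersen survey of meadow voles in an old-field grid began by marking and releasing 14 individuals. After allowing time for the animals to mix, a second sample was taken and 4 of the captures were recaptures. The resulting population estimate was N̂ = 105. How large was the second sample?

From N = M·C/R: C = N·R / M = 105·4 / 14 = 420 / 14 = 30.

C = 30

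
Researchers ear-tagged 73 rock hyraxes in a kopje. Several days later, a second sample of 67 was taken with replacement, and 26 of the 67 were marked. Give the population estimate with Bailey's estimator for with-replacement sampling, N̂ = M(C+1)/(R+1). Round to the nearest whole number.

N ≈ 184

N̂ = 73·(67+1)/(26+1) = 73·68/27 = 4964/27 ≈ 183.9 → 184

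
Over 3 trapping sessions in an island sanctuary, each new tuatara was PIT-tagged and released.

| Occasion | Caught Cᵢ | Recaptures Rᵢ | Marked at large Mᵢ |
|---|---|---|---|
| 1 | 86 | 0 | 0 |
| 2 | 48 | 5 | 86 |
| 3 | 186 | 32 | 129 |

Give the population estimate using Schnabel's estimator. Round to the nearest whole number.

N ≈ 760

Σ MᵢCᵢ = 0·86 + 86·48 + 129·186 = 0 + 4128 + 23994 = 28122
Σ Rᵢ = 0 + 5 + 32 = 37
N̂ = 28122 / 37 ≈ 760.1 → 760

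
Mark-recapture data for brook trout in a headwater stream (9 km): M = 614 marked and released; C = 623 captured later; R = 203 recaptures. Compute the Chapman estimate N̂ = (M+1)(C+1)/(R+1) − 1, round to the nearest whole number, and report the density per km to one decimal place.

density ≈ 208.9 brook trout per km

N̂ = 615·624/204 − 1 = 383760/204 − 1 ≈ 1880.2 → 1880
Density = N̂ / area = 1880 / 9 ≈ 208.89 → 208.9 per km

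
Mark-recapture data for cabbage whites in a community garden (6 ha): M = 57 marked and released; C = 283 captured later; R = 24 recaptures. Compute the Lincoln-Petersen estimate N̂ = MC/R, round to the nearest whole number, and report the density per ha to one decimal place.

density ≈ 112.0 cabbage whites per ha

N̂ = 57·283/24 = 16131/24 ≈ 672.1 → 672
Density = N̂ / area = 672 / 6 = 112.0 per ha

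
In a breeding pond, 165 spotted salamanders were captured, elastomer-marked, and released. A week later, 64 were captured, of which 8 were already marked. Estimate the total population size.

N = (165 × 64) / 8 = 10560 / 8 = 1320

N = 1320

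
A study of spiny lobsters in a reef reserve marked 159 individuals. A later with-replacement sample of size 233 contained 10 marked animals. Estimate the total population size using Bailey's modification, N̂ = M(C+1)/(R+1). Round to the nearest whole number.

N̂ = 159·(233+1)/(10+1) = 159·234/11 = 37206/11 ≈ 3382.4 → 3382

N ≈ 3382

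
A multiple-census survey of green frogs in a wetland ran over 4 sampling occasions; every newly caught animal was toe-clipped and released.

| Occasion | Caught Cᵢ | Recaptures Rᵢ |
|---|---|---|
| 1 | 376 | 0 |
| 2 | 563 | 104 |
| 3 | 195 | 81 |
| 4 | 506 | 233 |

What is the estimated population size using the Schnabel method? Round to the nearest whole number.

N ≈ 2045

Marked at large before each occasion: Mᵢ = Σⱼ<ᵢ (Cⱼ − Rⱼ) → M1=0, M2=376, M3=835, M4=949
Σ MᵢCᵢ = 0·376 + 376·563 + 835·195 + 949·506 = 0 + 211688 + 162825 + 480194 = 854707
Σ Rᵢ = 0 + 104 + 81 + 233 = 418
N̂ = 854707 / 418 ≈ 2044.8 → 2045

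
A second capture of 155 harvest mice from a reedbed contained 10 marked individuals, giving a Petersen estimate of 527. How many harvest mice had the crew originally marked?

From N = M·C/R: M = N·R / C = 527·10 / 155 = 5270 / 155 = 34.

M = 34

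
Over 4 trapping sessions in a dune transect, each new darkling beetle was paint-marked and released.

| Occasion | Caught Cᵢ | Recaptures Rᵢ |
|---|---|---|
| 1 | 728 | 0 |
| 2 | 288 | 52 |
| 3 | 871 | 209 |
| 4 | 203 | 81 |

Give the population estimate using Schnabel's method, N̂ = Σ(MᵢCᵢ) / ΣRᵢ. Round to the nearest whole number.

Marked at large before each occasion: Mᵢ = Σⱼ<ᵢ (Cⱼ − Rⱼ) → M1=0, M2=728, M3=964, M4=1626
Σ MᵢCᵢ = 0·728 + 728·288 + 964·871 + 1626·203 = 0 + 209664 + 839644 + 330078 = 1379386
Σ Rᵢ = 0 + 52 + 209 + 81 = 342
N̂ = 1379386 / 342 ≈ 4033.3 → 4033

N ≈ 4033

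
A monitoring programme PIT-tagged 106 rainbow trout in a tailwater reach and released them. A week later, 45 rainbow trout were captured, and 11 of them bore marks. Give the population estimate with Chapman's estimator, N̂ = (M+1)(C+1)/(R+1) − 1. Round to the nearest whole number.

N̂ = (106+1)(45+1)/(11+1) − 1 = 107·46/12 − 1
= 4922/12 − 1 ≈ 410.2 − 1 ≈ 409.2 → 409

N ≈ 409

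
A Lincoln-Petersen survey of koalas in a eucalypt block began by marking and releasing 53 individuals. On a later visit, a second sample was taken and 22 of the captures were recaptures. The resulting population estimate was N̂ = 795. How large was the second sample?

C = 330

From N = M·C/R: C = N·R / M = 795·22 / 53 = 17490 / 53 = 330.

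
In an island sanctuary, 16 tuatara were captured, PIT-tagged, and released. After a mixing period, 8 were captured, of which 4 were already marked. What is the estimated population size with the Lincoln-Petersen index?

N = 32

N = (16 × 8) / 4 = 128 / 4 = 32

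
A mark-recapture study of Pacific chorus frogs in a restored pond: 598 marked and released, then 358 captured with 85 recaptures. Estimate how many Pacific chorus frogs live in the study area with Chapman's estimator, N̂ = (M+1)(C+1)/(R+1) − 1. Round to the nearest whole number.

N̂ = (598+1)(358+1)/(85+1) − 1 = 599·359/86 − 1
= 215041/86 − 1 ≈ 2500.48 − 1 ≈ 2499.48 → 2499

N ≈ 2499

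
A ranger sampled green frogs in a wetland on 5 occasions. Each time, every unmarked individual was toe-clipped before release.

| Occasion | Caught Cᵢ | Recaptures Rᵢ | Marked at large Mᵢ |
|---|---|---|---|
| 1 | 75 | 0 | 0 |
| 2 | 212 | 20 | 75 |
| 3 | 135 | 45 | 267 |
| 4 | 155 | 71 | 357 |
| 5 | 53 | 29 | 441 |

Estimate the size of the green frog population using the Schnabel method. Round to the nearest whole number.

Σ MᵢCᵢ = 0·75 + 75·212 + 267·135 + 357·155 + 441·53 = 0 + 15900 + 36045 + 55335 + 23373 = 130653
Σ Rᵢ = 0 + 20 + 45 + 71 + 29 = 165
N̂ = 130653 / 165 ≈ 791.8 → 792

N ≈ 792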